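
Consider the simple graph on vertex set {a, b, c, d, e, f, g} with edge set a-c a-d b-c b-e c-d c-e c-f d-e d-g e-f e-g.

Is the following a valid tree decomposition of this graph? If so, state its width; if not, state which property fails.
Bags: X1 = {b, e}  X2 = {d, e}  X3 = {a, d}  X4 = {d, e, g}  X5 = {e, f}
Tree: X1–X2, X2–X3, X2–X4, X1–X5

No — vertex c appears in no bag.

A tree decomposition must satisfy three properties: every vertex lies in some bag; for every edge, both endpoints lie together in some bag; and for every vertex, the bags containing it form a connected subtree. Here vertex c appears in no bag, so the decomposition is invalid.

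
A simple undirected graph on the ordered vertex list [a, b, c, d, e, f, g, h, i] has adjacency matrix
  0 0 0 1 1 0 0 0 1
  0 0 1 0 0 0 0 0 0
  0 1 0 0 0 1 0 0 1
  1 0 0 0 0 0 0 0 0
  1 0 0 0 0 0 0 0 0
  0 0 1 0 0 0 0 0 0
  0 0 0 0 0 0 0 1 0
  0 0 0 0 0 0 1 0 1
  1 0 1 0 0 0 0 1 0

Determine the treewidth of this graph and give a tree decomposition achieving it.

Treewidth 1.
One such decomposition:
Bags: B1 = {h, i}  B2 = {a, i}  B3 = {c, i}  B4 = {a, d}  B5 = {a, e}  B6 = {g, h}  B7 = {c, f}  B8 = {b, c}
Tree: B1–B2, B1–B3, B2–B4, B2–B5, B1–B6, B3–B7, B3–B8

Every bag has size at most 2, so the width is 2 − 1 = 1 and tw(G) ≤ 1. Any graph with an edge has treewidth ≥ 1, and G has the edge h–i. Hence tw(G) = 1 exactly.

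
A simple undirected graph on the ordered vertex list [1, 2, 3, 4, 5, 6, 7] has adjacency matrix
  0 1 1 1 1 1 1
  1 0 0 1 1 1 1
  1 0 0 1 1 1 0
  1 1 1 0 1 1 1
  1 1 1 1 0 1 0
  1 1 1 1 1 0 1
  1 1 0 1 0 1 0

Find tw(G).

A width-4 tree decomposition is:
Bags: B1 = {1, 2, 4, 5, 6}  B2 = {1, 3, 4, 5, 6}  B3 = {1, 2, 4, 6, 7}
Tree: B1–B2, B1–B3
Every bag has size at most 5, so the width is 5 − 1 = 4 and tw(G) ≤ 4. For the lower bound, the 5 vertices {1, 2, 4, 5, 6} are pairwise adjacent, and any tree decomposition puts a clique entirely inside one bag — forcing width ≥ 4. Hence tw(G) = 4 exactly.

4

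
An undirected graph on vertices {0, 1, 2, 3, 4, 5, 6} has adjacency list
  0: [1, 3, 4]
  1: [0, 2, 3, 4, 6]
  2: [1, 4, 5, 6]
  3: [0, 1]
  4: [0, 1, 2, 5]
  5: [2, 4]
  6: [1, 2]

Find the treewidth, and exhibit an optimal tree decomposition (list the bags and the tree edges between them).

Treewidth 2.
Bags: B1 = {1, 2, 4}  B2 = {0, 1, 4}  B3 = {2, 4, 5}  B4 = {0, 1, 3}  B5 = {1, 2, 6}
Tree: B1–B2, B1–B3, B2–B4, B1–B5

The largest bag has 3 vertices, giving width 2; this decomposition certifies tw(G) ≤ 2. On the other hand G contains the 3-clique {0, 1, 3}. A clique must lie in a single bag of any decomposition, so no decomposition can have width below 2. Hence tw(G) = 2 exactly.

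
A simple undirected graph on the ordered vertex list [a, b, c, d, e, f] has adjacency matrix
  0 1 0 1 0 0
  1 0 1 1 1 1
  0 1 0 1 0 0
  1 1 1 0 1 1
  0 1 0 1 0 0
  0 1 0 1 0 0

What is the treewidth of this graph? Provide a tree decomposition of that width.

Treewidth 2.
Bags: B1 = {b, d, e}  B2 = {b, d, f}  B3 = {a, b, d}  B4 = {b, c, d}
Tree: B1–B2, B2–B3, B1–B4

The largest bag has 3 vertices, giving width 2; this decomposition certifies tw(G) ≤ 2. Conversely, {b, d, e} is a clique of size 3, and the vertices of any clique must share a bag in every tree decomposition; so some bag has ≥ 3 vertices and tw(G) ≥ 2. The upper and lower bounds meet at 2, so that is the treewidth.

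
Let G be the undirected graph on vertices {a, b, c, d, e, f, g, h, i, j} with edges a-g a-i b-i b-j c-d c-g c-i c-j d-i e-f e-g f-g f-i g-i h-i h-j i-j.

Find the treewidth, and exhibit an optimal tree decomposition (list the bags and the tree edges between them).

The largest bag has 3 vertices, giving width 2; this decomposition certifies tw(G) ≤ 2. Conversely, {e, f, g} is a clique of size 3, and the vertices of any clique must share a bag in every tree decomposition; so some bag has ≥ 3 vertices and tw(G) ≥ 2. Hence tw(G) = 2 exactly.

Treewidth 2.
Bags: B1 = {f, g, i}  B2 = {c, g, i}  B3 = {c, d, i}  B4 = {a, g, i}  B5 = {c, i, j}  B6 = {e, f, g}  B7 = {h, i, j}  B8 = {b, i, j}
Tree: B1–B2, B2–B3, B2–B4, B2–B5, B1–B6, B5–B7, B5–B8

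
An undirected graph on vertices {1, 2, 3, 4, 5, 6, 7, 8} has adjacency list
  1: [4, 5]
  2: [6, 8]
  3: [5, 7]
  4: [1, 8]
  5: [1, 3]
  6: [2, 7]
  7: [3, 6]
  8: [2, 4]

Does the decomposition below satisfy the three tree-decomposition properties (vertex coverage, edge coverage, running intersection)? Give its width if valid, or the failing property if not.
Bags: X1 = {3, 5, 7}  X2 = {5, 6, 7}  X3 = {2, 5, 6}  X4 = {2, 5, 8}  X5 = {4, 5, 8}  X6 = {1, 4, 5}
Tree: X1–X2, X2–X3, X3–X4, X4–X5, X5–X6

Vertex coverage: the bags together contain {1, 2, 3, 4, 5, 6, 7, 8}, the full vertex set. Edge coverage: each edge of G has both endpoints in at least one bag. Running intersection: for every vertex, the bags containing it form a connected subtree. All three properties hold, so this is a valid tree decomposition of width max|bag| − 1 = 2, and hence tw(G) ≤ 2.

Yes; width 2.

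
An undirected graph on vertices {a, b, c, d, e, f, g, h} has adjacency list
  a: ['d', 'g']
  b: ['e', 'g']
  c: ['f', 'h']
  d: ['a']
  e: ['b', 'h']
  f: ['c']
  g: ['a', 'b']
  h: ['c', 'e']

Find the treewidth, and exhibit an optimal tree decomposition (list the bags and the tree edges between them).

Every bag has size at most 2, so the width is 2 − 1 = 1 and tw(G) ≤ 1. Any graph with an edge has treewidth ≥ 1, and G has the edge f–c. Therefore the treewidth is 1.

Treewidth 1.
Bags: B1 = {c, f}  B2 = {c, h}  B3 = {e, h}  B4 = {b, e}  B5 = {b, g}  B6 = {a, g}  B7 = {a, d}
Tree: B1–B2, B2–B3, B3–B4, B4–B5, B5–B6, B6–B7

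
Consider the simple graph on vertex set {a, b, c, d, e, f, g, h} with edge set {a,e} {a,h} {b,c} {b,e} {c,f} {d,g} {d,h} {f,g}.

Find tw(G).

A width-2 tree decomposition is:
Bags: B1 = {b, c, e}  B2 = {a, c, e}  B3 = {a, c, h}  B4 = {c, d, h}  B5 = {c, d, g}  B6 = {c, f, g}
Tree: B1–B2, B2–B3, B3–B4, B4–B5, B5–B6
Every bag has size at most 3, so the width is 3 − 1 = 2 and tw(G) ≤ 2. Since c–b–e–a–h–d–g–f–c is a cycle in G, G is not acyclic. Forests are exactly the graphs of treewidth ≤ 1, so tw(G) ≥ 2. The upper and lower bounds meet at 2, so that is the treewidth.

2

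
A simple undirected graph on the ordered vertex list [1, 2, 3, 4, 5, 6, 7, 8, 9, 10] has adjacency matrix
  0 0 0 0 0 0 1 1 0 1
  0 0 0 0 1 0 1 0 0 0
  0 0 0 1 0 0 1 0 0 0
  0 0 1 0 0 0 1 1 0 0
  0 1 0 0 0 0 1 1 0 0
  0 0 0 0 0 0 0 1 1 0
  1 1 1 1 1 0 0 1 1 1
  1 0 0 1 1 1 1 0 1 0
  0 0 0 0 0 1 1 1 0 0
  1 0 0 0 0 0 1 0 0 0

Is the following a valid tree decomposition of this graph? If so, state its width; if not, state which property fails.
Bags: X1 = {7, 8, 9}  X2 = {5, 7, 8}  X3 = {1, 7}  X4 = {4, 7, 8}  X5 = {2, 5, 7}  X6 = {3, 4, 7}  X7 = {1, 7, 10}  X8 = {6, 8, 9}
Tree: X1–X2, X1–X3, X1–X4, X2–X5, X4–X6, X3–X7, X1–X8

A tree decomposition must satisfy three properties: every vertex lies in some bag; for every edge, both endpoints lie together in some bag; and for every vertex, the bags containing it form a connected subtree. Here edge (8,1) lies in no bag, so the decomposition is invalid.

No — edge (8,1) lies in no bag.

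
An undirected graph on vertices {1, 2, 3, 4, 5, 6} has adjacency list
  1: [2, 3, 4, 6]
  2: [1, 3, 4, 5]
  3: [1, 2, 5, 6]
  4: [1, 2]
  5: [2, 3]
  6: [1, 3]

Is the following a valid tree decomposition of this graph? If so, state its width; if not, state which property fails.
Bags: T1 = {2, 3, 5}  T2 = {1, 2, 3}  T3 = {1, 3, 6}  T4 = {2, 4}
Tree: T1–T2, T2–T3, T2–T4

No — edge (1,4) lies in no bag.

A tree decomposition must satisfy three properties: every vertex lies in some bag; for every edge, both endpoints lie together in some bag; and for every vertex, the bags containing it form a connected subtree. Here edge (1,4) lies in no bag, so the decomposition is invalid.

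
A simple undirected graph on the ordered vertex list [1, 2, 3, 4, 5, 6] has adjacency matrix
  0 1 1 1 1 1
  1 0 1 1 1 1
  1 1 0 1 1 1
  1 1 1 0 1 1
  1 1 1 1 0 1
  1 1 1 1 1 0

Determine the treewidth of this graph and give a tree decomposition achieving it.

Treewidth 5.
One such decomposition:
Bags: B1 = {1, 2, 3, 4, 5, 6}
Tree: (single bag)

A single bag containing all 6 vertices is trivially a valid decomposition of width 5. For the lower bound, the 6 vertices {1, 2, 3, 4, 5, 6} are pairwise adjacent, and any tree decomposition puts a clique entirely inside one bag — forcing width ≥ 5. Hence tw(G) = 5 exactly.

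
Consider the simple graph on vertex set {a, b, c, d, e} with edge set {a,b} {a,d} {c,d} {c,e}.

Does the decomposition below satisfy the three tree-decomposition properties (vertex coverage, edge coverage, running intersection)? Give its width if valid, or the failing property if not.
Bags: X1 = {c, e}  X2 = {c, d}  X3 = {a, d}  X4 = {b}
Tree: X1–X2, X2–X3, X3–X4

No — edge (a,b) lies in no bag.

A tree decomposition must satisfy three properties: every vertex lies in some bag; for every edge, both endpoints lie together in some bag; and for every vertex, the bags containing it form a connected subtree. Here edge (a,b) lies in no bag, so the decomposition is invalid.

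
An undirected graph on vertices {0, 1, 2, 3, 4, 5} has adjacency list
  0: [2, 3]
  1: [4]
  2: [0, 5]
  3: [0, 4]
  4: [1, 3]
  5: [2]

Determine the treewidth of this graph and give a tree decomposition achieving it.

The largest bag has 2 vertices, giving width 1; this decomposition certifies tw(G) ≤ 1. Since G has at least one edge (e.g. 1–4), it is not an edgeless graph, so tw(G) ≥ 1. Hence tw(G) = 1 exactly.

Treewidth 1.
One optimal decomposition is:
Bags: B1 = {1, 4}  B2 = {3, 4}  B3 = {0, 3}  B4 = {0, 2}  B5 = {2, 5}
Tree: B1–B2, B2–B3, B3–B4, B4–B5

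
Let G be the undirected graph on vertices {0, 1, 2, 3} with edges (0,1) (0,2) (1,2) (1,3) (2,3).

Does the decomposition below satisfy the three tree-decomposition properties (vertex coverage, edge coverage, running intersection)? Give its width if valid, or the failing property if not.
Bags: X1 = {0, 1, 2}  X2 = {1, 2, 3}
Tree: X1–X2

Yes; width 2.

Checking the three conditions: (i) the bags cover all of {0, 1, 2, 3}; (ii) for each edge, some bag contains both endpoints; (iii) the bags containing any fixed vertex form a subtree. All hold, so the decomposition is valid with width 3 − 1 = 2.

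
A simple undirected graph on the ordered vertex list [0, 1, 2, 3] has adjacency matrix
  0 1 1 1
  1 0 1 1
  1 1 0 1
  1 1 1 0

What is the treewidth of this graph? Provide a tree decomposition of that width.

Treewidth 3.
One such decomposition:
Bags: B1 = {0, 1, 2, 3}
Tree: (single bag)

With just one bag of size 4, the width is 4 − 1 = 3, so tw(G) ≤ 3. For the lower bound, the 4 vertices {0, 1, 2, 3} are pairwise adjacent, and any tree decomposition puts a clique entirely inside one bag — forcing width ≥ 3. Combining the bounds, tw(G) = 3.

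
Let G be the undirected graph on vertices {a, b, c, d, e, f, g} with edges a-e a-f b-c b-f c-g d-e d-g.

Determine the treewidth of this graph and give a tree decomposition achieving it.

The largest bag has 3 vertices, giving width 2; this decomposition certifies tw(G) ≤ 2. Since g–d–e–a–f–b–c–g is a cycle in G, G is not acyclic. Forests are exactly the graphs of treewidth ≤ 1, so tw(G) ≥ 2. Hence tw(G) = 2 exactly.

Treewidth 2.
One such decomposition:
Bags: B1 = {d, e, g}  B2 = {a, e, g}  B3 = {a, f, g}  B4 = {b, f, g}  B5 = {b, c, g}
Tree: B1–B2, B2–B3, B3–B4, B4–B5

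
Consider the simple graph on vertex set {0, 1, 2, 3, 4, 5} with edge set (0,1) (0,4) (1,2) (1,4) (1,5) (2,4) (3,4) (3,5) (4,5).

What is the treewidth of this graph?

2

A width-2 tree decomposition is:
Bags: B1 = {1, 4, 5}  B2 = {3, 4, 5}  B3 = {0, 1, 4}  B4 = {1, 2, 4}
Tree: B1–B2, B1–B3, B3–B4
The largest bag has 3 vertices, giving width 2; this decomposition certifies tw(G) ≤ 2. On the other hand G contains the 3-clique {0, 1, 4}. A clique must lie in a single bag of any decomposition, so no decomposition can have width below 2. Therefore the treewidth is 2.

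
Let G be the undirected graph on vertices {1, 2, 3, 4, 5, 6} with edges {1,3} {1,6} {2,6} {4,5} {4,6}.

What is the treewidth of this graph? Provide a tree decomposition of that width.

Treewidth 1.
One such decomposition:
Bags: B1 = {4, 6}  B2 = {4, 5}  B3 = {1, 6}  B4 = {1, 3}  B5 = {2, 6}
Tree: B1–B2, B1–B3, B3–B4, B3–B5

Every bag has size at most 2, so the width is 2 − 1 = 1 and tw(G) ≤ 1. Since G has at least one edge (e.g. 4–6), it is not an edgeless graph, so tw(G) ≥ 1. The upper and lower bounds meet at 1, so that is the treewidth.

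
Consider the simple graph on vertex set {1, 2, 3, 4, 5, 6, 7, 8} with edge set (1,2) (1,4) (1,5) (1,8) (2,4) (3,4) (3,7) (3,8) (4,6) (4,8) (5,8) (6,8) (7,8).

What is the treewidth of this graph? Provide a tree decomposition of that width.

Treewidth 2.
Bags: B1 = {1, 4, 8}  B2 = {3, 4, 8}  B3 = {1, 5, 8}  B4 = {4, 6, 8}  B5 = {1, 2, 4}  B6 = {3, 7, 8}
Tree: B1–B2, B1–B3, B1–B4, B1–B5, B2–B6

The largest bag has 3 vertices, giving width 2; this decomposition certifies tw(G) ≤ 2. On the other hand G contains the 3-clique {1, 4, 8}. A clique must lie in a single bag of any decomposition, so no decomposition can have width below 2. Combining the bounds, tw(G) = 2.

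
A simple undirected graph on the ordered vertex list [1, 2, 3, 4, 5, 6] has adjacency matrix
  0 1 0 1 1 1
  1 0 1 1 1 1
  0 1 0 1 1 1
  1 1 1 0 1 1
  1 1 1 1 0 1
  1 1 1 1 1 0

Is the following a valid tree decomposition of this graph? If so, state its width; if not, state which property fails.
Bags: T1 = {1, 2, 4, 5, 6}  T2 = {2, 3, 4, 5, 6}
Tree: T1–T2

Vertex coverage: the bags together contain {1, 2, 3, 4, 5, 6}, the full vertex set. Edge coverage: each edge of G has both endpoints in at least one bag. Running intersection: for every vertex, the bags containing it form a connected subtree. All three properties hold, so this is a valid tree decomposition of width max|bag| − 1 = 4, and hence tw(G) ≤ 4.

Yes; width 4.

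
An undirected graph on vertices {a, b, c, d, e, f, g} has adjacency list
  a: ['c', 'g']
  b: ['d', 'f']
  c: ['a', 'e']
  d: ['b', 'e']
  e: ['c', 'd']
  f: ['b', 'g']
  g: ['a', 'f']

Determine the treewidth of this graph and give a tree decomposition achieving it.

Treewidth 2.
Bags: B1 = {a, c, g}  B2 = {c, f, g}  B3 = {b, c, f}  B4 = {b, c, d}  B5 = {c, d, e}
Tree: B1–B2, B2–B3, B3–B4, B4–B5

The largest bag has 3 vertices, giving width 2; this decomposition certifies tw(G) ≤ 2. The edges c–a–g–f–b–d–e–c form a cycle, so G is not a tree and its treewidth is at least 2. Therefore the treewidth is 2.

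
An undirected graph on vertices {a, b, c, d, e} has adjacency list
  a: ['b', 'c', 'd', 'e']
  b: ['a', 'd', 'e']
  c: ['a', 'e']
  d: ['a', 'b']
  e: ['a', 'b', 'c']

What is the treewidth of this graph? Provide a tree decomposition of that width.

Each bag holds 3 vertices, so the decomposition has width 2, which upper-bounds the treewidth. On the other hand G contains the 3-clique {a, b, d}. A clique must lie in a single bag of any decomposition, so no decomposition can have width below 2. Combining the bounds, tw(G) = 2.

Treewidth 2.
One such decomposition:
Bags: B1 = {a, c, e}  B2 = {a, b, e}  B3 = {a, b, d}
Tree: B1–B2, B2–B3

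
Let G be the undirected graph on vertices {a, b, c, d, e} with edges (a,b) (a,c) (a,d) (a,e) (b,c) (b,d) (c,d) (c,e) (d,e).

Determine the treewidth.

3

A width-3 tree decomposition is:
Bags: B1 = {a, b, c, d}  B2 = {a, c, d, e}
Tree: B1–B2
The largest bag has 4 vertices, giving width 3; this decomposition certifies tw(G) ≤ 3. For the lower bound, the 4 vertices {a, c, d, e} are pairwise adjacent, and any tree decomposition puts a clique entirely inside one bag — forcing width ≥ 3. Hence tw(G) = 3 exactly.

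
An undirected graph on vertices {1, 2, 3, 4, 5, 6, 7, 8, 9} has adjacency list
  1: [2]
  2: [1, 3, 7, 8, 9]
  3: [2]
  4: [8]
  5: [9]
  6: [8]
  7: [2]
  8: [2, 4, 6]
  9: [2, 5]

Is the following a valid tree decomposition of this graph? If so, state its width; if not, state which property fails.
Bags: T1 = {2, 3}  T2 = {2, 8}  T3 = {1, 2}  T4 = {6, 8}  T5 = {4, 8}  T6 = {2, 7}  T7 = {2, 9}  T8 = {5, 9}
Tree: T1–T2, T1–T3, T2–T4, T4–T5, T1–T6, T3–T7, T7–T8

Checking the three conditions: (i) the bags cover all of {1, 2, 3, 4, 5, 6, 7, 8, 9}; (ii) for each edge, some bag contains both endpoints; (iii) the bags containing any fixed vertex form a subtree. All hold, so the decomposition is valid with width 2 − 1 = 1.

Yes; width 1.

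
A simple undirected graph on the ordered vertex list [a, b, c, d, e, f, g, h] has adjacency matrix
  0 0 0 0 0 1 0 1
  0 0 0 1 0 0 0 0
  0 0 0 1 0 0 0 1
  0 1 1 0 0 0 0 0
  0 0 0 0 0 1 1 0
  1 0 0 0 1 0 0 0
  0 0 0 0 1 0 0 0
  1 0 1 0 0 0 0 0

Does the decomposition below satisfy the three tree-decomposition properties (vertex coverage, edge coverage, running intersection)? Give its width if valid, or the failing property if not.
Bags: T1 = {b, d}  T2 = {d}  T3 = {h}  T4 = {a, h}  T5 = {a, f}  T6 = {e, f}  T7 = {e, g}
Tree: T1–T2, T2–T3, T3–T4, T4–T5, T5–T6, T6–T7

No — vertex c appears in no bag.

A tree decomposition must satisfy three properties: every vertex lies in some bag; for every edge, both endpoints lie together in some bag; and for every vertex, the bags containing it form a connected subtree. Here vertex c appears in no bag, so the decomposition is invalid.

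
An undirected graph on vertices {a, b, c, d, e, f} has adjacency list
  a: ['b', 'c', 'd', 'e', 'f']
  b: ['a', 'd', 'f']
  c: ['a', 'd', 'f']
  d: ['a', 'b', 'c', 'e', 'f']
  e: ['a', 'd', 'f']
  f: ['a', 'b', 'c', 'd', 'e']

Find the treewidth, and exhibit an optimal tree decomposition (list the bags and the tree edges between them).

Each bag holds 4 vertices, so the decomposition has width 3, which upper-bounds the treewidth. On the other hand G contains the 4-clique {a, d, e, f}. A clique must lie in a single bag of any decomposition, so no decomposition can have width below 3. Hence tw(G) = 3 exactly.

Treewidth 3.
Bags: B1 = {a, d, e, f}  B2 = {a, b, d, f}  B3 = {a, c, d, f}
Tree: B1–B2, B2–B3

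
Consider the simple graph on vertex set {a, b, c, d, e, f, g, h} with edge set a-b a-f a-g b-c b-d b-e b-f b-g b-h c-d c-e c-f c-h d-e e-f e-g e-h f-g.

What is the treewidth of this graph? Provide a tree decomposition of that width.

Treewidth 3.
One such decomposition:
Bags: B1 = {b, c, e, f}  B2 = {b, c, d, e}  B3 = {b, c, e, h}  B4 = {b, e, f, g}  B5 = {a, b, f, g}
Tree: B1–B2, B1–B3, B1–B4, B4–B5

Every bag has size at most 4, so the width is 4 − 1 = 3 and tw(G) ≤ 3. For the lower bound, the 4 vertices {b, e, f, g} are pairwise adjacent, and any tree decomposition puts a clique entirely inside one bag — forcing width ≥ 3. Therefore the treewidth is 3.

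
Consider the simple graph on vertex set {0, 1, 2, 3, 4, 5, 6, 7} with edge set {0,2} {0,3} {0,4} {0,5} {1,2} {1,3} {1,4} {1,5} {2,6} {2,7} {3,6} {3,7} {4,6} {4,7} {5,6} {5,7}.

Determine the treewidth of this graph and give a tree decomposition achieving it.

Treewidth 4.
One such decomposition:
Bags: B1 = {0, 1, 3, 6, 7}  B2 = {0, 1, 5, 6, 7}  B3 = {0, 1, 2, 6, 7}  B4 = {0, 1, 4, 6, 7}
Tree: B1–B2, B2–B3, B3–B4

The largest bag has 5 vertices, giving width 4; this decomposition certifies tw(G) ≤ 4. For the lower bound: the 5 vertex sets {0,3}, {5,7}, {1,2}, {6}, {4} are disjoint, each induces a connected subgraph, and every pair is joined by at least one edge of G. Contracting each set to a single vertex therefore yields K_{5} as a minor, and since treewidth is minor-monotone, tw(G) ≥ tw(K_{5}) = 4. Hence tw(G) = 4 exactly.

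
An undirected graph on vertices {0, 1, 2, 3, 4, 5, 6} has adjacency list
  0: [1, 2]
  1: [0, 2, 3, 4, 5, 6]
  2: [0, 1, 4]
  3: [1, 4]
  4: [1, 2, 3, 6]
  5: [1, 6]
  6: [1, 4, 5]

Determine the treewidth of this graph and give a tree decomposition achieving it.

The largest bag has 3 vertices, giving width 2; this decomposition certifies tw(G) ≤ 2. For the lower bound, the 3 vertices {0, 1, 2} are pairwise adjacent, and any tree decomposition puts a clique entirely inside one bag — forcing width ≥ 2. The upper and lower bounds meet at 2, so that is the treewidth.

Treewidth 2.
One optimal decomposition is:
Bags: B1 = {1, 3, 4}  B2 = {1, 2, 4}  B3 = {0, 1, 2}  B4 = {1, 4, 6}  B5 = {1, 5, 6}
Tree: B1–B2, B2–B3, B2–B4, B4–B5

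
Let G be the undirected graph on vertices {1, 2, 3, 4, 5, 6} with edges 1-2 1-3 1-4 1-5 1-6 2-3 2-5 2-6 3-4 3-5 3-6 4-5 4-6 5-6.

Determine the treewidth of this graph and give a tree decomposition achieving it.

Treewidth 4.
Bags: B1 = {1, 3, 4, 5, 6}  B2 = {1, 2, 3, 5, 6}
Tree: B1–B2

Every bag has size at most 5, so the width is 5 − 1 = 4 and tw(G) ≤ 4. For the lower bound, the 5 vertices {1, 2, 3, 5, 6} are pairwise adjacent, and any tree decomposition puts a clique entirely inside one bag — forcing width ≥ 4. The upper and lower bounds meet at 4, so that is the treewidth.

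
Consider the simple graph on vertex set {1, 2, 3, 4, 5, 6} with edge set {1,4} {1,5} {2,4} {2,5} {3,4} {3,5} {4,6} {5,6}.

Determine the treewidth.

A width-2 tree decomposition is:
Bags: B1 = {3, 4, 5}  B2 = {2, 4, 5}  B3 = {4, 5, 6}  B4 = {1, 4, 5}
Tree: B1–B2, B2–B3, B3–B4
Every bag has size at most 3, so the width is 3 − 1 = 2 and tw(G) ≤ 2. The edges 4–3–5–2–4 form a cycle, so G is not a tree and its treewidth is at least 2. The upper and lower bounds meet at 2, so that is the treewidth.

2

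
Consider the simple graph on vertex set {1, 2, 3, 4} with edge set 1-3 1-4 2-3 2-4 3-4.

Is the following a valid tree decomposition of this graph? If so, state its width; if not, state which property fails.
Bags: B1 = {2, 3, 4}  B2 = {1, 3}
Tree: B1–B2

No — edge (4,1) lies in no bag.

A tree decomposition must satisfy three properties: every vertex lies in some bag; for every edge, both endpoints lie together in some bag; and for every vertex, the bags containing it form a connected subtree. Here edge (4,1) lies in no bag, so the decomposition is invalid.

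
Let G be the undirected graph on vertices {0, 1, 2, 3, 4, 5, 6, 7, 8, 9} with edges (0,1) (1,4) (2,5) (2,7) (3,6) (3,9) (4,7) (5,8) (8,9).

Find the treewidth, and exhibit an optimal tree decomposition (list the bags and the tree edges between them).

Every bag has size at most 2, so the width is 2 − 1 = 1 and tw(G) ≤ 1. G has an edge, so its treewidth is at least 1. Hence tw(G) = 1 exactly.

Treewidth 1.
Bags: B1 = {3, 6}  B2 = {3, 9}  B3 = {8, 9}  B4 = {5, 8}  B5 = {2, 5}  B6 = {2, 7}  B7 = {4, 7}  B8 = {1, 4}  B9 = {0, 1}
Tree: B1–B2, B2–B3, B3–B4, B4–B5, B5–B6, B6–B7, B7–B8, B8–B9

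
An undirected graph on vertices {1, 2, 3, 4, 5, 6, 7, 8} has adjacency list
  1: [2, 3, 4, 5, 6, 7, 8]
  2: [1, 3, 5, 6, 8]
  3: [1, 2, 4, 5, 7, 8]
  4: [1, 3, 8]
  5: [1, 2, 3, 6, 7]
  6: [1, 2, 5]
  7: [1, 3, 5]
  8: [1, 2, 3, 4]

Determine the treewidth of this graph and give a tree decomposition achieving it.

Treewidth 3.
One such decomposition:
Bags: B1 = {1, 2, 3, 5}  B2 = {1, 3, 5, 7}  B3 = {1, 2, 3, 8}  B4 = {1, 2, 5, 6}  B5 = {1, 3, 4, 8}
Tree: B1–B2, B1–B3, B1–B4, B3–B5

The largest bag has 4 vertices, giving width 3; this decomposition certifies tw(G) ≤ 3. Conversely, {1, 2, 3, 8} is a clique of size 4, and the vertices of any clique must share a bag in every tree decomposition; so some bag has ≥ 4 vertices and tw(G) ≥ 3. The upper and lower bounds meet at 3, so that is the treewidth.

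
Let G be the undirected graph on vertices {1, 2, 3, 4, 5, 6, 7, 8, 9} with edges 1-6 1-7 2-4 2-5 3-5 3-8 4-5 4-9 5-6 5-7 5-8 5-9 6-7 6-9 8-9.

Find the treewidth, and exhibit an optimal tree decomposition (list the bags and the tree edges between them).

Treewidth 2.
One such decomposition:
Bags: B1 = {5, 6, 7}  B2 = {5, 6, 9}  B3 = {5, 8, 9}  B4 = {4, 5, 9}  B5 = {1, 6, 7}  B6 = {3, 5, 8}  B7 = {2, 4, 5}
Tree: B1–B2, B2–B3, B2–B4, B1–B5, B3–B6, B4–B7

Every bag has size at most 3, so the width is 3 − 1 = 2 and tw(G) ≤ 2. For the lower bound, the 3 vertices {1, 6, 7} are pairwise adjacent, and any tree decomposition puts a clique entirely inside one bag — forcing width ≥ 2. Therefore the treewidth is 2.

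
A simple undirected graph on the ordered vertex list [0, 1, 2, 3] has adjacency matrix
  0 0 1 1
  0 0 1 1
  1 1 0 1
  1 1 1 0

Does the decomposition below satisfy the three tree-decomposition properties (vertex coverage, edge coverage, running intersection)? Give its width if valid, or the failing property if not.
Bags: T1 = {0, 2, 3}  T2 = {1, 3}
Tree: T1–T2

A tree decomposition must satisfy three properties: every vertex lies in some bag; for every edge, both endpoints lie together in some bag; and for every vertex, the bags containing it form a connected subtree. Here edge (2,1) lies in no bag, so the decomposition is invalid.

No — edge (2,1) lies in no bag.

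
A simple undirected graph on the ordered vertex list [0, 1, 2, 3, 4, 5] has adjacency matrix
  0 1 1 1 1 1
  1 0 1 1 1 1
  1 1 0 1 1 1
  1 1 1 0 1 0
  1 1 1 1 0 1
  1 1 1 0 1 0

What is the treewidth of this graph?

4

A width-4 tree decomposition is:
Bags: B1 = {0, 1, 2, 3, 4}  B2 = {0, 1, 2, 4, 5}
Tree: B1–B2
The largest bag has 5 vertices, giving width 4; this decomposition certifies tw(G) ≤ 4. On the other hand G contains the 5-clique {0, 1, 2, 3, 4}. A clique must lie in a single bag of any decomposition, so no decomposition can have width below 4. Combining the bounds, tw(G) = 4.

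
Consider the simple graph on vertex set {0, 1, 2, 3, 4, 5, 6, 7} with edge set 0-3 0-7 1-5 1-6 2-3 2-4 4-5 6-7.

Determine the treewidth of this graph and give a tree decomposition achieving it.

Each bag holds 3 vertices, so the decomposition has width 2, which upper-bounds the treewidth. For the lower bound, G contains the cycle 7–6–1–5–4–2–3–0–7, so G is not a forest; only forests have treewidth ≤ 1, hence tw(G) ≥ 2. Therefore the treewidth is 2.

Treewidth 2.
One optimal decomposition is:
Bags: B1 = {1, 6, 7}  B2 = {1, 5, 7}  B3 = {4, 5, 7}  B4 = {2, 4, 7}  B5 = {2, 3, 7}  B6 = {0, 3, 7}
Tree: B1–B2, B2–B3, B3–B4, B4–B5, B5–B6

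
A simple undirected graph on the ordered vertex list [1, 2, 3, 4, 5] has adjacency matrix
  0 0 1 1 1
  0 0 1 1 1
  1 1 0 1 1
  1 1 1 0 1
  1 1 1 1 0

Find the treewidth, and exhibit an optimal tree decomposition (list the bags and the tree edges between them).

Treewidth 3.
One optimal decomposition is:
Bags: B1 = {2, 3, 4, 5}  B2 = {1, 3, 4, 5}
Tree: B1–B2

Each bag holds 4 vertices, so the decomposition has width 3, which upper-bounds the treewidth. Conversely, {1, 3, 4, 5} is a clique of size 4, and the vertices of any clique must share a bag in every tree decomposition; so some bag has ≥ 4 vertices and tw(G) ≥ 3. Combining the bounds, tw(G) = 3.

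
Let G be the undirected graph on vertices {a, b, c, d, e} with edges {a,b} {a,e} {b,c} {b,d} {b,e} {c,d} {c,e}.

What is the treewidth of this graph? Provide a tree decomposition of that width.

Every bag has size at most 3, so the width is 3 − 1 = 2 and tw(G) ≤ 2. On the other hand G contains the 3-clique {b, c, d}. A clique must lie in a single bag of any decomposition, so no decomposition can have width below 2. Combining the bounds, tw(G) = 2.

Treewidth 2.
One such decomposition:
Bags: B1 = {b, c, e}  B2 = {a, b, e}  B3 = {b, c, d}
Tree: B1–B2, B1–B3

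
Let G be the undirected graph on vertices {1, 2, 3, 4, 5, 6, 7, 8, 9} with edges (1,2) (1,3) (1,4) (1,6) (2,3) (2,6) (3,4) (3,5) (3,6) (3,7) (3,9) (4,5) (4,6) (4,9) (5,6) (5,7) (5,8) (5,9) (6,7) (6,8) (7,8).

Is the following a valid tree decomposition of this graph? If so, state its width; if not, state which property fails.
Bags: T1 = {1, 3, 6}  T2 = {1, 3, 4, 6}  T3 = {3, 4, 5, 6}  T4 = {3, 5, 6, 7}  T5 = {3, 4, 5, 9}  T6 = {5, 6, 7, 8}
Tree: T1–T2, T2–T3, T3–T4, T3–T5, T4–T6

A tree decomposition must satisfy three properties: every vertex lies in some bag; for every edge, both endpoints lie together in some bag; and for every vertex, the bags containing it form a connected subtree. Here vertex 2 appears in no bag, so the decomposition is invalid.

No — vertex 2 appears in no bag.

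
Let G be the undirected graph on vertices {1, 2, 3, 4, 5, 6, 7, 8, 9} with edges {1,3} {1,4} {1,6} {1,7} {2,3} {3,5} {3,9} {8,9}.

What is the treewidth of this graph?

1

A width-1 tree decomposition is:
Bags: B1 = {1, 4}  B2 = {1, 3}  B3 = {3, 9}  B4 = {1, 7}  B5 = {1, 6}  B6 = {8, 9}  B7 = {3, 5}  B8 = {2, 3}
Tree: B1–B2, B2–B3, B2–B4, B2–B5, B3–B6, B3–B7, B7–B8
The largest bag has 2 vertices, giving width 1; this decomposition certifies tw(G) ≤ 1. Since G has at least one edge (e.g. 4–1), it is not an edgeless graph, so tw(G) ≥ 1. Hence tw(G) = 1 exactly.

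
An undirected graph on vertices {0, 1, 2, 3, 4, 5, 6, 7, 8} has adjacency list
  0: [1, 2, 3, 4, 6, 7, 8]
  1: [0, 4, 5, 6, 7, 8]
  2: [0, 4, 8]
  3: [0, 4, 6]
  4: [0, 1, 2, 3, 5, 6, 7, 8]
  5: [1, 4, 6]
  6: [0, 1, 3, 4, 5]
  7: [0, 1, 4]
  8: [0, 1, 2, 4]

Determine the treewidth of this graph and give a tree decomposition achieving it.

Every bag has size at most 4, so the width is 4 − 1 = 3 and tw(G) ≤ 3. On the other hand G contains the 4-clique {0, 1, 4, 8}. A clique must lie in a single bag of any decomposition, so no decomposition can have width below 3. Combining the bounds, tw(G) = 3.

Treewidth 3.
One such decomposition:
Bags: B1 = {0, 3, 4, 6}  B2 = {0, 1, 4, 6}  B3 = {1, 4, 5, 6}  B4 = {0, 1, 4, 8}  B5 = {0, 1, 4, 7}  B6 = {0, 2, 4, 8}
Tree: B1–B2, B2–B3, B2–B4, B4–B5, B4–B6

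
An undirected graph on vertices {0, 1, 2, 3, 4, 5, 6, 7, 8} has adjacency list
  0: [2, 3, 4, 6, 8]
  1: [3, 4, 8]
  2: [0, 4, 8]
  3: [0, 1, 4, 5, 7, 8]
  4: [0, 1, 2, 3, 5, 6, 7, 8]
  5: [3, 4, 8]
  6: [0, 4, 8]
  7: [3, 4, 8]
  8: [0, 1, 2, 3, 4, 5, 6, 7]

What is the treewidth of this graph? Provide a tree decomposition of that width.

Treewidth 3.
One such decomposition:
Bags: B1 = {1, 3, 4, 8}  B2 = {3, 4, 7, 8}  B3 = {0, 3, 4, 8}  B4 = {0, 2, 4, 8}  B5 = {0, 4, 6, 8}  B6 = {3, 4, 5, 8}
Tree: B1–B2, B1–B3, B3–B4, B3–B5, B3–B6

The largest bag has 4 vertices, giving width 3; this decomposition certifies tw(G) ≤ 3. For the lower bound, the 4 vertices {0, 2, 4, 8} are pairwise adjacent, and any tree decomposition puts a clique entirely inside one bag — forcing width ≥ 3. Hence tw(G) = 3 exactly.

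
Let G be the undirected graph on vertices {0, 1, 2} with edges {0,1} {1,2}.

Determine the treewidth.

1

A width-1 tree decomposition is:
Bags: B1 = {0, 1}  B2 = {1, 2}
Tree: B1–B2
Each bag holds 2 vertices, so the decomposition has width 1, which upper-bounds the treewidth. G has an edge, so its treewidth is at least 1. Therefore the treewidth is 1.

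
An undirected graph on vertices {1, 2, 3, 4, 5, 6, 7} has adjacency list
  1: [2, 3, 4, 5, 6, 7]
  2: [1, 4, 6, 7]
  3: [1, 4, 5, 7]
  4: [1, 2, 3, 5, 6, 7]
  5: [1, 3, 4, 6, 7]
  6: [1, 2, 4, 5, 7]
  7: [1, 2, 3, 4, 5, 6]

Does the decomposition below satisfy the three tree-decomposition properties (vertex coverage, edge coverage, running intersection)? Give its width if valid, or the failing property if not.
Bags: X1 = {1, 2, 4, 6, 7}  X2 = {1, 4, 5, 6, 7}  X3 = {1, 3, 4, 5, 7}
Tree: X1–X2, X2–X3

Yes; width 4.

Every vertex of G appears in some bag (union = {1, 2, 3, 4, 5, 6, 7}); every edge is covered by a bag; and for each vertex v the set of bags containing v is connected in the bag tree. The decomposition is therefore valid. The largest bag has 5 vertices, so the width is 4.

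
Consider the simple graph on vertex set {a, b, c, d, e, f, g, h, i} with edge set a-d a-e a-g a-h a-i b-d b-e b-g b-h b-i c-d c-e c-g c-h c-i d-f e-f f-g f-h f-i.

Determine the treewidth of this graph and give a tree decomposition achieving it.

Each bag holds 5 vertices, so the decomposition has width 4, which upper-bounds the treewidth. For the lower bound: the 5 vertex sets {b,h}, {e,f}, {a,g}, {c}, {d} are disjoint, each induces a connected subgraph, and every pair is joined by at least one edge of G. Contracting each set to a single vertex therefore yields K_{5} as a minor, and since treewidth is minor-monotone, tw(G) ≥ tw(K_{5}) = 4. Combining the bounds, tw(G) = 4.

Treewidth 4.
Bags: B1 = {a, b, c, f, h}  B2 = {a, b, c, e, f}  B3 = {a, b, c, f, g}  B4 = {a, b, c, d, f}  B5 = {a, b, c, f, i}
Tree: B1–B2, B2–B3, B3–B4, B4–B5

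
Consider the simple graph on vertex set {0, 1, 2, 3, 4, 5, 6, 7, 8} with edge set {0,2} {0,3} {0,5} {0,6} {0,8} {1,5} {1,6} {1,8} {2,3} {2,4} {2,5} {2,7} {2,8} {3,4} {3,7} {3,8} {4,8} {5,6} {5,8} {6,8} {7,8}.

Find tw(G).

3

A width-3 tree decomposition is:
Bags: B1 = {2, 3, 4, 8}  B2 = {2, 3, 7, 8}  B3 = {0, 2, 3, 8}  B4 = {0, 2, 5, 8}  B5 = {0, 5, 6, 8}  B6 = {1, 5, 6, 8}
Tree: B1–B2, B2–B3, B3–B4, B4–B5, B5–B6
Each bag holds 4 vertices, so the decomposition has width 3, which upper-bounds the treewidth. Conversely, {1, 5, 6, 8} is a clique of size 4, and the vertices of any clique must share a bag in every tree decomposition; so some bag has ≥ 4 vertices and tw(G) ≥ 3. Combining the bounds, tw(G) = 3.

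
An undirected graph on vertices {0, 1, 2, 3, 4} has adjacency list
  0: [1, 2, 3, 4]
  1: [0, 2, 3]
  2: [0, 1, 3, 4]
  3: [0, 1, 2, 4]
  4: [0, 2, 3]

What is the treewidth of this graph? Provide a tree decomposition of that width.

Every bag has size at most 4, so the width is 4 − 1 = 3 and tw(G) ≤ 3. On the other hand G contains the 4-clique {0, 1, 2, 3}. A clique must lie in a single bag of any decomposition, so no decomposition can have width below 3. Hence tw(G) = 3 exactly.

Treewidth 3.
One optimal decomposition is:
Bags: B1 = {0, 2, 3, 4}  B2 = {0, 1, 2, 3}
Tree: B1–B2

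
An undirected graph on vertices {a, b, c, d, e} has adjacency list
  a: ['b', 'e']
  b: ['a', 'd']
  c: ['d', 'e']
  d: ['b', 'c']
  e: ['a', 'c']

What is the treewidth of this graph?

2

A width-2 tree decomposition is:
Bags: B1 = {a, b, d}  B2 = {a, c, d}  B3 = {a, c, e}
Tree: B1–B2, B2–B3
Every bag has size at most 3, so the width is 3 − 1 = 2 and tw(G) ≤ 2. The edges a–b–d–c–e–a form a cycle, so G is not a tree and its treewidth is at least 2. Therefore the treewidth is 2.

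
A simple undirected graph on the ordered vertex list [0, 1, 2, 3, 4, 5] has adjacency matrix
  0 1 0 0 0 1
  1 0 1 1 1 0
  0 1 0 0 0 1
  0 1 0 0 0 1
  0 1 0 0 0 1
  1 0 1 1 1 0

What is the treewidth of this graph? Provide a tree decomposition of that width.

Treewidth 2.
Bags: B1 = {1, 4, 5}  B2 = {1, 2, 5}  B3 = {1, 3, 5}  B4 = {0, 1, 5}
Tree: B1–B2, B2–B3, B3–B4

Each bag holds 3 vertices, so the decomposition has width 2, which upper-bounds the treewidth. For the lower bound, G contains the cycle 4–5–2–1–4, so G is not a forest; only forests have treewidth ≤ 1, hence tw(G) ≥ 2. The upper and lower bounds meet at 2, so that is the treewidth.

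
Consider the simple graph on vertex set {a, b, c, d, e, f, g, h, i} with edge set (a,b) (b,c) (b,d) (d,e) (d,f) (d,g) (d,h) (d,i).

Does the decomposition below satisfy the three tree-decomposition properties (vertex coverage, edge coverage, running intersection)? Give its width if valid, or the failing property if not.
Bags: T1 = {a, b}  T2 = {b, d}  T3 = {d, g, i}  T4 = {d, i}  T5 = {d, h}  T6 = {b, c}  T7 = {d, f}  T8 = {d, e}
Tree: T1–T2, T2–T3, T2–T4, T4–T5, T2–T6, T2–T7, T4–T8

A tree decomposition must satisfy three properties: every vertex lies in some bag; for every edge, both endpoints lie together in some bag; and for every vertex, the bags containing it form a connected subtree. Here bags containing vertex i are not connected in the tree, so the decomposition is invalid.

No — bags containing vertex i are not connected in the tree.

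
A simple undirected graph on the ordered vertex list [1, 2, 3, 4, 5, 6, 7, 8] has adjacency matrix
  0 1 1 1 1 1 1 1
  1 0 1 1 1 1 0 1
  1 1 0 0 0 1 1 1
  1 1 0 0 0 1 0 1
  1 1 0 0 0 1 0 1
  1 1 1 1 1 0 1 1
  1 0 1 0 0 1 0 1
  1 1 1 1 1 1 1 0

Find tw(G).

4

A width-4 tree decomposition is:
Bags: B1 = {1, 2, 4, 6, 8}  B2 = {1, 2, 5, 6, 8}  B3 = {1, 2, 3, 6, 8}  B4 = {1, 3, 6, 7, 8}
Tree: B1–B2, B1–B3, B3–B4
Each bag holds 5 vertices, so the decomposition has width 4, which upper-bounds the treewidth. For the lower bound, the 5 vertices {1, 2, 3, 6, 8} are pairwise adjacent, and any tree decomposition puts a clique entirely inside one bag — forcing width ≥ 4. The upper and lower bounds meet at 4, so that is the treewidth.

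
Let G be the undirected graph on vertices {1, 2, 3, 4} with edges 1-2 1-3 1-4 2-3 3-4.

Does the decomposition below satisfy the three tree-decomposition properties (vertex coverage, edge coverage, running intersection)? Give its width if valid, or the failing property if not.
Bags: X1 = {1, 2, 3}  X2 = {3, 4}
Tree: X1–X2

No — edge (1,4) lies in no bag.

A tree decomposition must satisfy three properties: every vertex lies in some bag; for every edge, both endpoints lie together in some bag; and for every vertex, the bags containing it form a connected subtree. Here edge (1,4) lies in no bag, so the decomposition is invalid.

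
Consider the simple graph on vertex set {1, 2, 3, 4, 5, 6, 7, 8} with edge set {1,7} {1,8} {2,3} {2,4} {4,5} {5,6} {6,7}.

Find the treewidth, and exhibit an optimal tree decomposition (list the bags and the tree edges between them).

Each bag holds 2 vertices, so the decomposition has width 1, which upper-bounds the treewidth. Any graph with an edge has treewidth ≥ 1, and G has the edge 3–2. Combining the bounds, tw(G) = 1.

Treewidth 1.
One such decomposition:
Bags: B1 = {2, 3}  B2 = {2, 4}  B3 = {4, 5}  B4 = {5, 6}  B5 = {6, 7}  B6 = {1, 7}  B7 = {1, 8}
Tree: B1–B2, B2–B3, B3–B4, B4–B5, B5–B6, B6–B7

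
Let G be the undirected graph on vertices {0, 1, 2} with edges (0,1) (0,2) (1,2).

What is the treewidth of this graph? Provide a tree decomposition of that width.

Treewidth 2.
One such decomposition:
Bags: B1 = {0, 1, 2}
Tree: (single bag)

A single bag containing all 3 vertices is trivially a valid decomposition of width 2. Conversely, {0, 1, 2} is a clique of size 3, and the vertices of any clique must share a bag in every tree decomposition; so some bag has ≥ 3 vertices and tw(G) ≥ 2. The upper and lower bounds meet at 2, so that is the treewidth.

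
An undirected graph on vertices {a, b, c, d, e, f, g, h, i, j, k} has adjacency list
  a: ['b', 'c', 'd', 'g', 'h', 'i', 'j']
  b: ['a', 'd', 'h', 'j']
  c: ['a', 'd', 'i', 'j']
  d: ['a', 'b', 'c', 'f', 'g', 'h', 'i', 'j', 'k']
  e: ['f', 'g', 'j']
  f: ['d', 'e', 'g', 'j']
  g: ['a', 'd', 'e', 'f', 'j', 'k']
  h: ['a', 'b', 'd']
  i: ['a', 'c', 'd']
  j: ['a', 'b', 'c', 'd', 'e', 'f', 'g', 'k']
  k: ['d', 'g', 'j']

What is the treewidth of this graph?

3

A width-3 tree decomposition is:
Bags: B1 = {a, b, d, j}  B2 = {a, c, d, j}  B3 = {a, b, d, h}  B4 = {a, c, d, i}  B5 = {a, d, g, j}  B6 = {d, f, g, j}  B7 = {e, f, g, j}  B8 = {d, g, j, k}
Tree: B1–B2, B1–B3, B2–B4, B2–B5, B5–B6, B6–B7, B5–B8
Every bag has size at most 4, so the width is 4 − 1 = 3 and tw(G) ≤ 3. On the other hand G contains the 4-clique {a, d, g, j}. A clique must lie in a single bag of any decomposition, so no decomposition can have width below 3. Hence tw(G) = 3 exactly.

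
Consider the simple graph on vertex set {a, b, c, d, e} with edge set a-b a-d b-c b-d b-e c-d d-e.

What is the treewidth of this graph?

A width-2 tree decomposition is:
Bags: B1 = {a, b, d}  B2 = {b, d, e}  B3 = {b, c, d}
Tree: B1–B2, B1–B3
Every bag has size at most 3, so the width is 3 − 1 = 2 and tw(G) ≤ 2. For the lower bound, the 3 vertices {b, d, e} are pairwise adjacent, and any tree decomposition puts a clique entirely inside one bag — forcing width ≥ 2. The upper and lower bounds meet at 2, so that is the treewidth.

2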